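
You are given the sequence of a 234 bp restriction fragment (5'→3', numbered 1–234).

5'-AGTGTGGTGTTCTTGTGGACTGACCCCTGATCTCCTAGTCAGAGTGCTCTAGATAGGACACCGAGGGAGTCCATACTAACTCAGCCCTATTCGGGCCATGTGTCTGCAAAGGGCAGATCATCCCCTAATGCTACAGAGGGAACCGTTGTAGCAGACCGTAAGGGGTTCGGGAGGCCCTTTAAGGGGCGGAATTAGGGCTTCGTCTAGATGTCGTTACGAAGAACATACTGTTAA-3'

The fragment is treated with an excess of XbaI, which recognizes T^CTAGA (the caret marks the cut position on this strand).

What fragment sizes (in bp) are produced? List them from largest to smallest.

155, 48, 31 bp

XbaI sites (TCTAGA) start at positions 48, 203.
XbaI cuts after the first base of each site, so after positions 48, 203.
Linear molecule, 2 cuts → 3 fragments:
  1–48 → 48 bp
  49–203 → 155 bp
  204–234 → 31 bp
Sorted largest to smallest: 155, 48, 31 bp.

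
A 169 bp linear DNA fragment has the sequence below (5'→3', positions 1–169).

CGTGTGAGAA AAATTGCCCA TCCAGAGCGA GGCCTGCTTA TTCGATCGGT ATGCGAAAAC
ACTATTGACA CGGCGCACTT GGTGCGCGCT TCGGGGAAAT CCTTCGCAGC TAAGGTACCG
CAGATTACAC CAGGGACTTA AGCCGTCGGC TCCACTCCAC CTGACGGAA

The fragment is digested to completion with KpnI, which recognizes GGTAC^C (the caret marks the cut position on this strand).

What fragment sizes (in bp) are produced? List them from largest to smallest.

The KpnI site (GGTACC) starts at position 114.
KpnI cuts after base 5 of each site (before the last base), so after position 118.
Linear molecule, 1 cut → 2 fragments:
  1–118 → 118 bp
  119–169 → 51 bp
Sorted largest to smallest: 118, 51 bp.

118, 51 bp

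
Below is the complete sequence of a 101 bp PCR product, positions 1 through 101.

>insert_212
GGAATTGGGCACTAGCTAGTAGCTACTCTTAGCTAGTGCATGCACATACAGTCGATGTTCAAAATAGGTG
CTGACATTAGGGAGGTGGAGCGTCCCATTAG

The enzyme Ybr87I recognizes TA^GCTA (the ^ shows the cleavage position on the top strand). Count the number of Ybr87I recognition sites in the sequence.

3

TAGCTA occurs starting at positions 13, 20, 30.
Ybr87I cuts at 3 sites.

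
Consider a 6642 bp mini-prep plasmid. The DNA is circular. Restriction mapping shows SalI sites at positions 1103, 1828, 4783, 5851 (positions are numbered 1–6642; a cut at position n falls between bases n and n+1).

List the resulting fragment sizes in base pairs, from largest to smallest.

2955, 1894, 1068, 725 bp

Circular molecule, 4 cuts → 4 fragments:
  1828 − 1103 = 725 bp
  4783 − 1828 = 2955 bp
  5851 − 4783 = 1068 bp
  wrap: 6642 − 5851 + 1103 = 1894 bp
Sorted largest to smallest: 2955, 1894, 1068, 725 bp.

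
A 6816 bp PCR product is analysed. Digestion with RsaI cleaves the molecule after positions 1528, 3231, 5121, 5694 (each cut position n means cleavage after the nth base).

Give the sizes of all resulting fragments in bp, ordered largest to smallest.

1890, 1703, 1528, 1122, 573 bp

Linear molecule, 4 cuts → 5 fragments:
  1528 − 0 = 1528 bp
  3231 − 1528 = 1703 bp
  5121 − 3231 = 1890 bp
  5694 − 5121 = 573 bp
  6816 − 5694 = 1122 bp
Sorted largest to smallest: 1890, 1703, 1528, 1122, 573 bp.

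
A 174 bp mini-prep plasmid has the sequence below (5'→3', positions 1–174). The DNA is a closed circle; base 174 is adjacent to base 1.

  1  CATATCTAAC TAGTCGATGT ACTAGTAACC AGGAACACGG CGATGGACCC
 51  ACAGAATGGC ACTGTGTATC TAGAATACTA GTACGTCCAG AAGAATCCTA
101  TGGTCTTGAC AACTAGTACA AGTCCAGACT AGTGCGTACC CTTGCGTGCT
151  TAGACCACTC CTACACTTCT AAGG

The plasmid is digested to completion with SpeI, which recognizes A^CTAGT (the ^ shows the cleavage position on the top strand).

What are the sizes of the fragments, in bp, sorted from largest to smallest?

56, 55, 35, 16, 12 bp

SpeI sites (ACTAGT) start at positions 9, 21, 77, 112, 128.
SpeI cuts after the first base of each site, so after positions 9, 21, 77, 112, 128.
Circular molecule, 5 cuts → 5 fragments:
  10–21 → 12 bp
  22–77 → 56 bp
  78–112 → 35 bp
  113–128 → 16 bp
  129–174 then 1–9 → 46 + 9 = 55 bp
Sorted largest to smallest: 56, 55, 35, 16, 12 bp.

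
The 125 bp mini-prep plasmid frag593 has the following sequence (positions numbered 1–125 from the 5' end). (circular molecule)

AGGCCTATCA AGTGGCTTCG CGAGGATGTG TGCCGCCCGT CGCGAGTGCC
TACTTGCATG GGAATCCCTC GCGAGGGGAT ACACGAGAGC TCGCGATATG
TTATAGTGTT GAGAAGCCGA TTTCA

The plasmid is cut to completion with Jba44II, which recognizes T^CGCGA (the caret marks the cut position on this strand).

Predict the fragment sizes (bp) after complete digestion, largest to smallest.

Jba44II sites (TCGCGA) start at positions 18, 40, 69, 91.
Jba44II cuts after the first base of each site, so after positions 18, 40, 69, 91.
Circular molecule, 4 cuts → 4 fragments:
  19–40 → 22 bp
  41–69 → 29 bp
  70–91 → 22 bp
  92–125 then 1–18 → 34 + 18 = 52 bp
Sorted largest to smallest: 52, 29, 22, 22 bp.

52, 29, 22, 22 bp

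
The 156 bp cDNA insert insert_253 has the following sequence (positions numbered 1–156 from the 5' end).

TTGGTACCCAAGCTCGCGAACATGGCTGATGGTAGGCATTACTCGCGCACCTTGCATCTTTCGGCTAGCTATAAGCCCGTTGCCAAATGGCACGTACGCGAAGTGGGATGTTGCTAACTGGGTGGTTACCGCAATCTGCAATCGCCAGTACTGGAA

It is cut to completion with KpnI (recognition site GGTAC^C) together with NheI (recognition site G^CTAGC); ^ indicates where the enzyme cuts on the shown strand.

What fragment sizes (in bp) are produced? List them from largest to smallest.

The KpnI site (GGTACC) starts at position 3.
KpnI cuts after base 5 of each site (before the last base), so after position 7.
The NheI site (GCTAGC) starts at position 64.
NheI cuts after the first base of each site, so after position 64.
Combined cut positions: 7, 64.
Linear molecule, 2 cuts → 3 fragments:
  1–7 → 7 bp
  8–64 → 57 bp
  65–156 → 92 bp
Sorted largest to smallest: 92, 57, 7 bp.

92, 57, 7 bp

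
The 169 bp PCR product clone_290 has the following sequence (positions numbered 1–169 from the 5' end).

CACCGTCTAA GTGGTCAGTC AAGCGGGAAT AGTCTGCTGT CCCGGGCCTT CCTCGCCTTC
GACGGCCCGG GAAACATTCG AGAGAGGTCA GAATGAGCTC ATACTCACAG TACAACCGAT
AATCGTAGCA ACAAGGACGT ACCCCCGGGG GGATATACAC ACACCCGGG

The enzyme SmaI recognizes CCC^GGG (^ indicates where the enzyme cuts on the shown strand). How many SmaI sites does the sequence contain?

CCCGGG occurs starting at positions 41, 66, 144, 164.
SmaI cuts at 4 sites.

4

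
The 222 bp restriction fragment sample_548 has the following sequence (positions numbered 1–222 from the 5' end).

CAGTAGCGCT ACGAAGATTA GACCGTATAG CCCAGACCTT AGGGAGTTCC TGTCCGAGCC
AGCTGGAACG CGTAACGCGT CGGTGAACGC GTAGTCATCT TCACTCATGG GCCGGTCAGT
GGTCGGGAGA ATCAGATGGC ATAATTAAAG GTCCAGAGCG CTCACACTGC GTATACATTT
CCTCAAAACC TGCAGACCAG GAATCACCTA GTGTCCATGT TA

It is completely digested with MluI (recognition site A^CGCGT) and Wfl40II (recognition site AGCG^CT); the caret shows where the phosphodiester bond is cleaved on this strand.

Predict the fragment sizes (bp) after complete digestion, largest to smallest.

MluI sites (ACGCGT) start at positions 68, 75, 87.
MluI cuts after the first base of each site, so after positions 68, 75, 87.
Wfl40II sites (AGCGCT) start at positions 5, 157.
Wfl40II cuts after base 4 of each site, so after positions 8, 160.
Combined cut positions: 8, 68, 75, 87, 160.
Linear molecule, 5 cuts → 6 fragments:
  1–8 → 8 bp
  9–68 → 60 bp
  69–75 → 7 bp
  76–87 → 12 bp
  88–160 → 73 bp
  161–222 → 62 bp
Sorted largest to smallest: 73, 62, 60, 12, 8, 7 bp.

73, 62, 60, 12, 8, 7 bp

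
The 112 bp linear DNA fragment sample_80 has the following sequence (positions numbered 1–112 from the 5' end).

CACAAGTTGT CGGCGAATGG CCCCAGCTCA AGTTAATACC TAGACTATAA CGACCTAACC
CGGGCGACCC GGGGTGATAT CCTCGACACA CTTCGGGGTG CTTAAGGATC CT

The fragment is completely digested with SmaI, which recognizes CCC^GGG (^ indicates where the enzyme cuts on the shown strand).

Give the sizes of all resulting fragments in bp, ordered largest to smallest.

61, 42, 9 bp

SmaI sites (CCCGGG) start at positions 59, 68.
SmaI cuts after base 3 of each site, so after positions 61, 70.
Linear molecule, 2 cuts → 3 fragments:
  1–61 → 61 bp
  62–70 → 9 bp
  71–112 → 42 bp
Sorted largest to smallest: 61, 42, 9 bp.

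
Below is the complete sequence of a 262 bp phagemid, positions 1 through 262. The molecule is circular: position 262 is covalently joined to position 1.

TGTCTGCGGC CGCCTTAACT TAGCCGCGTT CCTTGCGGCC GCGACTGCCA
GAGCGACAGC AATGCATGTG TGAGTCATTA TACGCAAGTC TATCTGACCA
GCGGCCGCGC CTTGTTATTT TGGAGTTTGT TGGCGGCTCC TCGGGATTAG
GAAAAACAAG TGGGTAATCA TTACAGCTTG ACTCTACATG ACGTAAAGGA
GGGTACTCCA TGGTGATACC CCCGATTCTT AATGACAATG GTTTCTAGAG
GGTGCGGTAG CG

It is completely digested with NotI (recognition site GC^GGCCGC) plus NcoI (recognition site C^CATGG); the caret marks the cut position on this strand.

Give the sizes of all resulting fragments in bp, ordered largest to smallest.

106, 66, 61, 29 bp

NotI sites (GCGGCCGC) start at positions 6, 35, 101.
NotI cuts after base 2 of each site, so after positions 7, 36, 102.
The NcoI site (CCATGG) starts at position 208.
NcoI cuts after the first base of each site, so after position 208.
Combined cut positions: 7, 36, 102, 208.
Circular molecule, 4 cuts → 4 fragments:
  8–36 → 29 bp
  37–102 → 66 bp
  103–208 → 106 bp
  209–262 then 1–7 → 54 + 7 = 61 bp
Sorted largest to smallest: 106, 66, 61, 29 bp.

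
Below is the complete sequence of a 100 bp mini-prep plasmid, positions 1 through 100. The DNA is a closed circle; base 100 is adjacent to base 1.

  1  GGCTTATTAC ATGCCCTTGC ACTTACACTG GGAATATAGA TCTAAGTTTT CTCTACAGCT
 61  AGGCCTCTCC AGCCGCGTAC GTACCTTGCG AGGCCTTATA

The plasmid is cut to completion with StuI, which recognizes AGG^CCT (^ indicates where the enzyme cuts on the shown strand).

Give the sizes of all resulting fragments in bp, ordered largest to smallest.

70, 30 bp

StuI sites (AGGCCT) start at positions 61, 91.
StuI cuts after base 3 of each site, so after positions 63, 93.
Circular molecule, 2 cuts → 2 fragments:
  64–93 → 30 bp
  94–100 then 1–63 → 7 + 63 = 70 bp
Sorted largest to smallest: 70, 30 bp.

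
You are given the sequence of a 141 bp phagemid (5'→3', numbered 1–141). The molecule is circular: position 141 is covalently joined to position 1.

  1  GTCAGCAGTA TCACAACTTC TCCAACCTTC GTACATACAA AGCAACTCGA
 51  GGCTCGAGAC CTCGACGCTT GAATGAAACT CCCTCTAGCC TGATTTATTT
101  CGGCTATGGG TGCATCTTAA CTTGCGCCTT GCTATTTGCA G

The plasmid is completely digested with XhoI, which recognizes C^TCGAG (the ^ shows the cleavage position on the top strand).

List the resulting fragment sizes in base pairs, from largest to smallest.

134, 7 bp

XhoI sites (CTCGAG) start at positions 46, 53.
XhoI cuts after the first base of each site, so after positions 46, 53.
Circular molecule, 2 cuts → 2 fragments:
  47–53 → 7 bp
  54–141 then 1–46 → 88 + 46 = 134 bp
Sorted largest to smallest: 134, 7 bp.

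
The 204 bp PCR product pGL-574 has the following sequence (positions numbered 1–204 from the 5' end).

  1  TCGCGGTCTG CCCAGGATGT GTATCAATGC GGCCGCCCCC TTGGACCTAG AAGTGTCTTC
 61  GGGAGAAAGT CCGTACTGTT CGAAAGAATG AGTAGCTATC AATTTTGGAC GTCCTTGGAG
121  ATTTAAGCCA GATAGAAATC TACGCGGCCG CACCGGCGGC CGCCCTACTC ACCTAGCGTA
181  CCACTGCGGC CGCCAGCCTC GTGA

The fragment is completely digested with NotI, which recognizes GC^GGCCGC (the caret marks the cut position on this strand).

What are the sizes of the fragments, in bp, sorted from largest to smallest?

115, 30, 30, 17, 12 bp

NotI sites (GCGGCCGC) start at positions 29, 144, 156, 186.
NotI cuts after base 2 of each site, so after positions 30, 145, 157, 187.
Linear molecule, 4 cuts → 5 fragments:
  1–30 → 30 bp
  31–145 → 115 bp
  146–157 → 12 bp
  158–187 → 30 bp
  188–204 → 17 bp
Sorted largest to smallest: 115, 30, 30, 17, 12 bp.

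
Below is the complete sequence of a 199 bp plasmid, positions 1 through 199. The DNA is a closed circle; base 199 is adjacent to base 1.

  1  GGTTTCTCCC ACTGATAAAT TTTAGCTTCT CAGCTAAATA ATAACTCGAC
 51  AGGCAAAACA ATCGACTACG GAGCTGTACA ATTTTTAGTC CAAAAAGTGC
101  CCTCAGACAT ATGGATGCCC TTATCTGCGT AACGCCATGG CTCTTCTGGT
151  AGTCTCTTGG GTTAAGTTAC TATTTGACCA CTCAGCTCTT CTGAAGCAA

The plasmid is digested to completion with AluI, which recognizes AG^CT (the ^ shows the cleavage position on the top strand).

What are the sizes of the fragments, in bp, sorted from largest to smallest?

112, 40, 39, 8 bp

AluI sites (AGCT) start at positions 24, 32, 72, 184.
AluI cuts after base 2 of each site, so after positions 25, 33, 73, 185.
Circular molecule, 4 cuts → 4 fragments:
  26–33 → 8 bp
  34–73 → 40 bp
  74–185 → 112 bp
  186–199 then 1–25 → 14 + 25 = 39 bp
Sorted largest to smallest: 112, 40, 39, 8 bp.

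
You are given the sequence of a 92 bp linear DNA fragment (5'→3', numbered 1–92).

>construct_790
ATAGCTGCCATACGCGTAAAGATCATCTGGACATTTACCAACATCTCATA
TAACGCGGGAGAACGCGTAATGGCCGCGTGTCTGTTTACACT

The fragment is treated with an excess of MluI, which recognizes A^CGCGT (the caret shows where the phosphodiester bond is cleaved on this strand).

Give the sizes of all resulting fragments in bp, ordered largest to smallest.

51, 29, 12 bp

MluI sites (ACGCGT) start at positions 12, 63.
MluI cuts after the first base of each site, so after positions 12, 63.
Linear molecule, 2 cuts → 3 fragments:
  1–12 → 12 bp
  13–63 → 51 bp
  64–92 → 29 bp
Sorted largest to smallest: 51, 29, 12 bp.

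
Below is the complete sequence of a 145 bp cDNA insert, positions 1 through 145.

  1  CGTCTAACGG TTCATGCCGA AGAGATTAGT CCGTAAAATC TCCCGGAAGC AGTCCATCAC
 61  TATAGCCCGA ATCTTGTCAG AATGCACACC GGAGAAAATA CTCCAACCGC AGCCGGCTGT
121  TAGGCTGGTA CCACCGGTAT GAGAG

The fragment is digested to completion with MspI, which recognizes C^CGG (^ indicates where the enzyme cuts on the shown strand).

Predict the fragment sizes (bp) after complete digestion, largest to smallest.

MspI sites (CCGG) start at positions 43, 89, 113, 134.
MspI cuts after the first base of each site, so after positions 43, 89, 113, 134.
Linear molecule, 4 cuts → 5 fragments:
  1–43 → 43 bp
  44–89 → 46 bp
  90–113 → 24 bp
  114–134 → 21 bp
  135–145 → 11 bp
Sorted largest to smallest: 46, 43, 24, 21, 11 bp.

46, 43, 24, 21, 11 bp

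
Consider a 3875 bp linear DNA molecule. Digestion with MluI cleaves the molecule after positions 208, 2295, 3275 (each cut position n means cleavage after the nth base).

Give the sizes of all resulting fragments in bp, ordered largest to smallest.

Linear molecule, 3 cuts → 4 fragments:
  208 − 0 = 208 bp
  2295 − 208 = 2087 bp
  3275 − 2295 = 980 bp
  3875 − 3275 = 600 bp
Sorted largest to smallest: 2087, 980, 600, 208 bp.

2087, 980, 600, 208 bp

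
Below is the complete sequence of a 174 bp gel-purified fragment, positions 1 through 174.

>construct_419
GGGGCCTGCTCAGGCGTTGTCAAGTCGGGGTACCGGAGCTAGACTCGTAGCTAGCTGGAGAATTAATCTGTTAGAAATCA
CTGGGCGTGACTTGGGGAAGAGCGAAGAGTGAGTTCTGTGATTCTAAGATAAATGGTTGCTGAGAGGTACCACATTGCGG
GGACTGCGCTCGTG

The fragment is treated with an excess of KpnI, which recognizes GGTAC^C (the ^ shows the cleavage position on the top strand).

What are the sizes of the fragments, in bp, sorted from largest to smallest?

KpnI sites (GGTACC) start at positions 29, 146.
KpnI cuts after base 5 of each site (before the last base), so after positions 33, 150.
Linear molecule, 2 cuts → 3 fragments:
  1–33 → 33 bp
  34–150 → 117 bp
  151–174 → 24 bp
Sorted largest to smallest: 117, 33, 24 bp.

117, 33, 24 bp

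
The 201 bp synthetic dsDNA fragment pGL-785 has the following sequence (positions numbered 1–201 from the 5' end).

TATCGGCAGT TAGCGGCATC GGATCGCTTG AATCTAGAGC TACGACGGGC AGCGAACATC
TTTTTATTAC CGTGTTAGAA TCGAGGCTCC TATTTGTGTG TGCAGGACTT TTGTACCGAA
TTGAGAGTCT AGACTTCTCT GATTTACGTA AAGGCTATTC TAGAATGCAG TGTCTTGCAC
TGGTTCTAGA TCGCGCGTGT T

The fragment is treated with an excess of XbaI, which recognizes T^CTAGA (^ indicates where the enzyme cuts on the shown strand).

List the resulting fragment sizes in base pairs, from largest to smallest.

95, 33, 31, 26, 16 bp

XbaI sites (TCTAGA) start at positions 33, 128, 159, 185.
XbaI cuts after the first base of each site, so after positions 33, 128, 159, 185.
Linear molecule, 4 cuts → 5 fragments:
  1–33 → 33 bp
  34–128 → 95 bp
  129–159 → 31 bp
  160–185 → 26 bp
  186–201 → 16 bp
Sorted largest to smallest: 95, 33, 31, 26, 16 bp.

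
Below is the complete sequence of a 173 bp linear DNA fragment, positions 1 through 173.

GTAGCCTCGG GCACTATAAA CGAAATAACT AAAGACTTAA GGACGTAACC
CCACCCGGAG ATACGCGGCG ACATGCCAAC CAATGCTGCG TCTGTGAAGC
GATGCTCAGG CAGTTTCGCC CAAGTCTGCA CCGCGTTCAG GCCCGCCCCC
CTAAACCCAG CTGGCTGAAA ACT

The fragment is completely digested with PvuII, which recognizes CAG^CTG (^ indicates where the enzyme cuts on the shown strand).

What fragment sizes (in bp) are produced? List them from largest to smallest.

The PvuII site (CAGCTG) starts at position 158.
PvuII cuts after base 3 of each site, so after position 160.
Linear molecule, 1 cut → 2 fragments:
  1–160 → 160 bp
  161–173 → 13 bp
Sorted largest to smallest: 160, 13 bp.

160, 13 bp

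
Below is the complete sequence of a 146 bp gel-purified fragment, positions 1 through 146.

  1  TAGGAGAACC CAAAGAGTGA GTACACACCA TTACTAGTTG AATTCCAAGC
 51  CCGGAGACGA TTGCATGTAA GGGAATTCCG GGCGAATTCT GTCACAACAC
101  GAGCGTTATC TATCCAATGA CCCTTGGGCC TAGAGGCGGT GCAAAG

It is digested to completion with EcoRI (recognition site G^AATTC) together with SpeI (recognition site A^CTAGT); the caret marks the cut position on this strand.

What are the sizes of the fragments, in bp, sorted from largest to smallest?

62, 33, 33, 11, 7 bp

EcoRI sites (GAATTC) start at positions 40, 73, 84.
EcoRI cuts after the first base of each site, so after positions 40, 73, 84.
The SpeI site (ACTAGT) starts at position 33.
SpeI cuts after the first base of each site, so after position 33.
Combined cut positions: 33, 40, 73, 84.
Linear molecule, 4 cuts → 5 fragments:
  1–33 → 33 bp
  34–40 → 7 bp
  41–73 → 33 bp
  74–84 → 11 bp
  85–146 → 62 bp
Sorted largest to smallest: 62, 33, 33, 11, 7 bp.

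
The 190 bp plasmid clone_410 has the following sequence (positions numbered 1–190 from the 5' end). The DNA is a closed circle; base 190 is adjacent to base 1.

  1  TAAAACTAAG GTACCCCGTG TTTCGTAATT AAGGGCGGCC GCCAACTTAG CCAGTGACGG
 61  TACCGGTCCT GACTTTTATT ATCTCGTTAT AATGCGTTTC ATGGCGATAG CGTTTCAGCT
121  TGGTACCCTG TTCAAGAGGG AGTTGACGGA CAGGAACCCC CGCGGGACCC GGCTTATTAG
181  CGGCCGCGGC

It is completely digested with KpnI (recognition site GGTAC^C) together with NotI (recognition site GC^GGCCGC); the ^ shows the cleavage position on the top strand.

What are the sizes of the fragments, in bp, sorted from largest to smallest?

KpnI sites (GGTACC) start at positions 10, 59, 122.
KpnI cuts after base 5 of each site (before the last base), so after positions 14, 63, 126.
NotI sites (GCGGCCGC) start at positions 35, 180.
NotI cuts after base 2 of each site, so after positions 36, 181.
Combined cut positions: 14, 36, 63, 126, 181.
Circular molecule, 5 cuts → 5 fragments:
  15–36 → 22 bp
  37–63 → 27 bp
  64–126 → 63 bp
  127–181 → 55 bp
  182–190 then 1–14 → 9 + 14 = 23 bp
Sorted largest to smallest: 63, 55, 27, 23, 22 bp.

63, 55, 27, 23, 22 bp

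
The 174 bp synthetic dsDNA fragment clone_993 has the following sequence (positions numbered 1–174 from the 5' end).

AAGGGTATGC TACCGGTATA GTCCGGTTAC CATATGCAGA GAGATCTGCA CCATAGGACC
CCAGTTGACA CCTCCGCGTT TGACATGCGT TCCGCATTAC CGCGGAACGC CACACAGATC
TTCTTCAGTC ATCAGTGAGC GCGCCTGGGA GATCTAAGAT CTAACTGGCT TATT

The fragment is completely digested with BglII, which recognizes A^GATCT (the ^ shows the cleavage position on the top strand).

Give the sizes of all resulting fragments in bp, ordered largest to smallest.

74, 42, 34, 17, 7 bp

BglII sites (AGATCT) start at positions 42, 116, 150, 157.
BglII cuts after the first base of each site, so after positions 42, 116, 150, 157.
Linear molecule, 4 cuts → 5 fragments:
  1–42 → 42 bp
  43–116 → 74 bp
  117–150 → 34 bp
  151–157 → 7 bp
  158–174 → 17 bp
Sorted largest to smallest: 74, 42, 34, 17, 7 bp.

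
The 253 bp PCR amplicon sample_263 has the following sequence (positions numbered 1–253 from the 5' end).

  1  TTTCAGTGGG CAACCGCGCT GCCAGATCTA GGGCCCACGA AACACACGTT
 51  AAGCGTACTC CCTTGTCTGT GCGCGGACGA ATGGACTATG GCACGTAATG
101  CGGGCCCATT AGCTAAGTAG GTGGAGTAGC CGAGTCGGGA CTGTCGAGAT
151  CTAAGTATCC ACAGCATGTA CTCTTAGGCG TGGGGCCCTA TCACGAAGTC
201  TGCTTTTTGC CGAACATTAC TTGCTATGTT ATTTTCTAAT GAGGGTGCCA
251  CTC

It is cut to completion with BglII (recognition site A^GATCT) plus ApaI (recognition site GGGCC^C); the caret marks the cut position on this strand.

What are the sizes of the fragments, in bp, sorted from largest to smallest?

BglII sites (AGATCT) start at positions 24, 147.
BglII cuts after the first base of each site, so after positions 24, 147.
ApaI sites (GGGCCC) start at positions 31, 102, 183.
ApaI cuts after base 5 of each site (before the last base), so after positions 35, 106, 187.
Combined cut positions: 24, 35, 106, 147, 187.
Linear molecule, 5 cuts → 6 fragments:
  1–24 → 24 bp
  25–35 → 11 bp
  36–106 → 71 bp
  107–147 → 41 bp
  148–187 → 40 bp
  188–253 → 66 bp
Sorted largest to smallest: 71, 66, 41, 40, 24, 11 bp.

71, 66, 41, 40, 24, 11 bp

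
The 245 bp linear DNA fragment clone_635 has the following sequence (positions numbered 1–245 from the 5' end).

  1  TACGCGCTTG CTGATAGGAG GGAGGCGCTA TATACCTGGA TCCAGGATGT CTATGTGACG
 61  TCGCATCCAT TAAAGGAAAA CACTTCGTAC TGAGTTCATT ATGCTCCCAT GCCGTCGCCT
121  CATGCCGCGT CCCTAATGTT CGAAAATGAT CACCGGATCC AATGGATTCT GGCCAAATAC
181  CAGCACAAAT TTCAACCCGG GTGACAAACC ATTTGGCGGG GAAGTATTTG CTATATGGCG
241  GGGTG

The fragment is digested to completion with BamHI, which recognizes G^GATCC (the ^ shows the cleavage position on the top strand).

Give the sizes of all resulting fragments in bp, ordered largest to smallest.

BamHI sites (GGATCC) start at positions 38, 155.
BamHI cuts after the first base of each site, so after positions 38, 155.
Linear molecule, 2 cuts → 3 fragments:
  1–38 → 38 bp
  39–155 → 117 bp
  156–245 → 90 bp
Sorted largest to smallest: 117, 90, 38 bp.

117, 90, 38 bp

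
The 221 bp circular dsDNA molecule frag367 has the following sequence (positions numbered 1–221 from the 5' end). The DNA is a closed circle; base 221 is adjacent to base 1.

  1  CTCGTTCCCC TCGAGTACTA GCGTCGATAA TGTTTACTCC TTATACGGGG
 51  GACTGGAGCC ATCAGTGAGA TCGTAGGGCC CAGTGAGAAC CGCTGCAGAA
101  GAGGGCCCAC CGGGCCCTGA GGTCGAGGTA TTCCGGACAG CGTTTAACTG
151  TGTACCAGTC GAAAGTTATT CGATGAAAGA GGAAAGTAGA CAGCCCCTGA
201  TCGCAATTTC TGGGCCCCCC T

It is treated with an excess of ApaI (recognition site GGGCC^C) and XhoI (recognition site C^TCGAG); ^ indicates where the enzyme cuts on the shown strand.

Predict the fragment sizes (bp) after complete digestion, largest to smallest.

100, 70, 27, 15, 9 bp

ApaI sites (GGGCCC) start at positions 76, 103, 112, 212.
ApaI cuts after base 5 of each site (before the last base), so after positions 80, 107, 116, 216.
The XhoI site (CTCGAG) starts at position 10.
XhoI cuts after the first base of each site, so after position 10.
Combined cut positions: 10, 80, 107, 116, 216.
Circular molecule, 5 cuts → 5 fragments:
  11–80 → 70 bp
  81–107 → 27 bp
  108–116 → 9 bp
  117–216 → 100 bp
  217–221 then 1–10 → 5 + 10 = 15 bp
Sorted largest to smallest: 100, 70, 27, 15, 9 bp.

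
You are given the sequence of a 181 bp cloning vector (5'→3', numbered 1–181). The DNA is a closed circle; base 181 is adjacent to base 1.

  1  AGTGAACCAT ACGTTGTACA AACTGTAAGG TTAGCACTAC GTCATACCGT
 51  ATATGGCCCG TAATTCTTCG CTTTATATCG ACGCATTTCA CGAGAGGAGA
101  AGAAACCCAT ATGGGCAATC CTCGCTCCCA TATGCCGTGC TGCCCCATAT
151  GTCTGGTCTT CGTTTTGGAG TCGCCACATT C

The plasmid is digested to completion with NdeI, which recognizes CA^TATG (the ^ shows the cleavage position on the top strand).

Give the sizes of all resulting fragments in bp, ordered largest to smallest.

NdeI sites (CATATG) start at positions 108, 129, 146.
NdeI cuts after base 2 of each site, so after positions 109, 130, 147.
Circular molecule, 3 cuts → 3 fragments:
  110–130 → 21 bp
  131–147 → 17 bp
  148–181 then 1–109 → 34 + 109 = 143 bp
Sorted largest to smallest: 143, 21, 17 bp.

143, 21, 17 bp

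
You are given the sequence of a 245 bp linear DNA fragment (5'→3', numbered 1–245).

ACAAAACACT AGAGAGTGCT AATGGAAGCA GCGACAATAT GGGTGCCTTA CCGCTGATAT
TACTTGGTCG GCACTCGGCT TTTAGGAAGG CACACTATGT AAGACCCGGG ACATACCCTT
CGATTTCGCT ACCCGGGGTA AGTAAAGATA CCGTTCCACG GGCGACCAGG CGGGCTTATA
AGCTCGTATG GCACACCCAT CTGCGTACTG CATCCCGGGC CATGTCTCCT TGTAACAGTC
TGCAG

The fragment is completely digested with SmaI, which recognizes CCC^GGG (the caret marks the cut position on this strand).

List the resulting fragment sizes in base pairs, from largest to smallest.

107, 82, 29, 27 bp

SmaI sites (CCCGGG) start at positions 105, 132, 214.
SmaI cuts after base 3 of each site, so after positions 107, 134, 216.
Linear molecule, 3 cuts → 4 fragments:
  1–107 → 107 bp
  108–134 → 27 bp
  135–216 → 82 bp
  217–245 → 29 bp
Sorted largest to smallest: 107, 82, 29, 27 bp.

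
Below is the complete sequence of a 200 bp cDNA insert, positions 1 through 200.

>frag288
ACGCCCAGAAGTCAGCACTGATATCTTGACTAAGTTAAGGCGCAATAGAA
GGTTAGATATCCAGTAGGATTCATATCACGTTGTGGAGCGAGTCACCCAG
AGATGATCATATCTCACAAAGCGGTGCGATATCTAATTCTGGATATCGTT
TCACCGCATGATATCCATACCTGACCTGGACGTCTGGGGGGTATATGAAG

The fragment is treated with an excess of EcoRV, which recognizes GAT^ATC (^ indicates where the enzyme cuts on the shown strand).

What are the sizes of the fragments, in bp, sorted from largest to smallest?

EcoRV sites (GATATC) start at positions 20, 56, 128, 142, 160.
EcoRV cuts after base 3 of each site, so after positions 22, 58, 130, 144, 162.
Linear molecule, 5 cuts → 6 fragments:
  1–22 → 22 bp
  23–58 → 36 bp
  59–130 → 72 bp
  131–144 → 14 bp
  145–162 → 18 bp
  163–200 → 38 bp
Sorted largest to smallest: 72, 38, 36, 22, 18, 14 bp.

72, 38, 36, 22, 18, 14 bp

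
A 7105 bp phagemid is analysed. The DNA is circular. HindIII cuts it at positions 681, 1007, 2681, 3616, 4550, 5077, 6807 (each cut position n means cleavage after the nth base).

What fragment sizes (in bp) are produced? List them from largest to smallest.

Circular molecule, 7 cuts → 7 fragments:
  1007 − 681 = 326 bp
  2681 − 1007 = 1674 bp
  3616 − 2681 = 935 bp
  4550 − 3616 = 934 bp
  5077 − 4550 = 527 bp
  6807 − 5077 = 1730 bp
  wrap: 7105 − 6807 + 681 = 979 bp
Sorted largest to smallest: 1730, 1674, 979, 935, 934, 527, 326 bp.

1730, 1674, 979, 935, 934, 527, 326 bp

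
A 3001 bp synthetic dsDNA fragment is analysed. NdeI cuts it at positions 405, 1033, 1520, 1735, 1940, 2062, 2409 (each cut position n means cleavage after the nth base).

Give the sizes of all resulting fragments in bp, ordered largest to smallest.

628, 592, 487, 405, 347, 215, 205, 122 bp

Linear molecule, 7 cuts → 8 fragments:
  405 − 0 = 405 bp
  1033 − 405 = 628 bp
  1520 − 1033 = 487 bp
  1735 − 1520 = 215 bp
  1940 − 1735 = 205 bp
  2062 − 1940 = 122 bp
  2409 − 2062 = 347 bp
  3001 − 2409 = 592 bp
Sorted largest to smallest: 628, 592, 487, 405, 347, 215, 205, 122 bp.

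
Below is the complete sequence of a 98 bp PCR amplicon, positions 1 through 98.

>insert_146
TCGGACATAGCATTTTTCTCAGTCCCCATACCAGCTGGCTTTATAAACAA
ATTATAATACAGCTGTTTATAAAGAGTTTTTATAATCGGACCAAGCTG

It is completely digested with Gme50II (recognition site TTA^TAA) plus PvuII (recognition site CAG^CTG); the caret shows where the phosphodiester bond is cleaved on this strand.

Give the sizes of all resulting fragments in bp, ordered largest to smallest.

Gme50II sites (TTATAA) start at positions 41, 52, 67, 80.
Gme50II cuts after base 3 of each site, so after positions 43, 54, 69, 82.
PvuII sites (CAGCTG) start at positions 32, 60.
PvuII cuts after base 3 of each site, so after positions 34, 62.
Combined cut positions: 34, 43, 54, 62, 69, 82.
Linear molecule, 6 cuts → 7 fragments:
  1–34 → 34 bp
  35–43 → 9 bp
  44–54 → 11 bp
  55–62 → 8 bp
  63–69 → 7 bp
  70–82 → 13 bp
  83–98 → 16 bp
Sorted largest to smallest: 34, 16, 13, 11, 9, 8, 7 bp.

34, 16, 13, 11, 9, 8, 7 bp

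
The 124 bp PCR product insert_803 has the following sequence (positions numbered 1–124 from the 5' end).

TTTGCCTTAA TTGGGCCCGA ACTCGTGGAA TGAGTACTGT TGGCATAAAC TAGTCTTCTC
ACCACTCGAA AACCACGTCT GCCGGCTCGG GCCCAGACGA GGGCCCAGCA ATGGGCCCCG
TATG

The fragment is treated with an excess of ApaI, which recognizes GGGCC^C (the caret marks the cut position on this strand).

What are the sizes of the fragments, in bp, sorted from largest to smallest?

76, 17, 12, 12, 7 bp

ApaI sites (GGGCCC) start at positions 13, 89, 101, 113.
ApaI cuts after base 5 of each site (before the last base), so after positions 17, 93, 105, 117.
Linear molecule, 4 cuts → 5 fragments:
  1–17 → 17 bp
  18–93 → 76 bp
  94–105 → 12 bp
  106–117 → 12 bp
  118–124 → 7 bp
Sorted largest to smallest: 76, 17, 12, 12, 7 bp.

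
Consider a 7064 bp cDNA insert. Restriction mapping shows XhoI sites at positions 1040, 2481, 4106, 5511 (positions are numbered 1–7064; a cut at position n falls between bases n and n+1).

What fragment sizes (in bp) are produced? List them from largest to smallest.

1625, 1553, 1441, 1405, 1040 bp

Linear molecule, 4 cuts → 5 fragments:
  1040 − 0 = 1040 bp
  2481 − 1040 = 1441 bp
  4106 − 2481 = 1625 bp
  5511 − 4106 = 1405 bp
  7064 − 5511 = 1553 bp
Sorted largest to smallest: 1625, 1553, 1441, 1405, 1040 bp.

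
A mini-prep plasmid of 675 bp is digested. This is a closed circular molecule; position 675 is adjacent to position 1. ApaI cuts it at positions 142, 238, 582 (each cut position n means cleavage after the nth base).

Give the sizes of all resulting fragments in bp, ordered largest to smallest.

Circular molecule, 3 cuts → 3 fragments:
  238 − 142 = 96 bp
  582 − 238 = 344 bp
  wrap: 675 − 582 + 142 = 235 bp
Sorted largest to smallest: 344, 235, 96 bp.

344, 235, 96 bp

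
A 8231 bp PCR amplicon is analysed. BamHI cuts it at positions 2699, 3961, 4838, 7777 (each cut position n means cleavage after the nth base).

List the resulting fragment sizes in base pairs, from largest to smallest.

2939, 2699, 1262, 877, 454 bp

Linear molecule, 4 cuts → 5 fragments:
  2699 − 0 = 2699 bp
  3961 − 2699 = 1262 bp
  4838 − 3961 = 877 bp
  7777 − 4838 = 2939 bp
  8231 − 7777 = 454 bp
Sorted largest to smallest: 2939, 2699, 1262, 877, 454 bp.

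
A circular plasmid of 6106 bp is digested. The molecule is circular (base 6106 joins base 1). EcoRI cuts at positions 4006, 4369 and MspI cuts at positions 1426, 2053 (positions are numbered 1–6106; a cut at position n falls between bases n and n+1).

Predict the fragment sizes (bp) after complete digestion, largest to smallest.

Combined cut positions (sorted): 1426, 2053, 4006, 4369.
Circular molecule, 4 cuts → 4 fragments:
  2053 − 1426 = 627 bp
  4006 − 2053 = 1953 bp
  4369 − 4006 = 363 bp
  wrap: 6106 − 4369 + 1426 = 3163 bp
Sorted largest to smallest: 3163, 1953, 627, 363 bp.

3163, 1953, 627, 363 bp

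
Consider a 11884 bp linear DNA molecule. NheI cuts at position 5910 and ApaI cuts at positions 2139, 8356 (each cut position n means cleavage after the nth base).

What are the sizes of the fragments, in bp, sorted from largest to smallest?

Combined cut positions (sorted): 2139, 5910, 8356.
Linear molecule, 3 cuts → 4 fragments:
  2139 − 0 = 2139 bp
  5910 − 2139 = 3771 bp
  8356 − 5910 = 2446 bp
  11884 − 8356 = 3528 bp
Sorted largest to smallest: 3771, 3528, 2446, 2139 bp.

3771, 3528, 2446, 2139 bp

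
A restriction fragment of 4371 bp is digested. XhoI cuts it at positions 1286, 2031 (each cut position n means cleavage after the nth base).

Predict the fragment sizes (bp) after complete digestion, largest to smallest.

Linear molecule, 2 cuts → 3 fragments:
  1286 − 0 = 1286 bp
  2031 − 1286 = 745 bp
  4371 − 2031 = 2340 bp
Sorted largest to smallest: 2340, 1286, 745 bp.

2340, 1286, 745 bp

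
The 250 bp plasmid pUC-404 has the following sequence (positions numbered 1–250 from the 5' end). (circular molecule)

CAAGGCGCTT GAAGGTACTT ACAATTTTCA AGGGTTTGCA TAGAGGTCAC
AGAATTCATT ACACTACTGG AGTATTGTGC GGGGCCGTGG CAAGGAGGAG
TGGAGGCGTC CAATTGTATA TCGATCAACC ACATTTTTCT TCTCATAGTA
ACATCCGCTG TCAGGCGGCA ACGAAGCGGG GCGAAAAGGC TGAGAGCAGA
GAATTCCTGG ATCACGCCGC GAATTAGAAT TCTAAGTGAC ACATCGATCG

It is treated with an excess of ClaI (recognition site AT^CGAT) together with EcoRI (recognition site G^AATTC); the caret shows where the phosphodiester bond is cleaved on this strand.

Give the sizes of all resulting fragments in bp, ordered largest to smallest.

ClaI sites (ATCGAT) start at positions 120, 243.
ClaI cuts after base 2 of each site, so after positions 121, 244.
EcoRI sites (GAATTC) start at positions 52, 201, 227.
EcoRI cuts after the first base of each site, so after positions 52, 201, 227.
Combined cut positions: 52, 121, 201, 227, 244.
Circular molecule, 5 cuts → 5 fragments:
  53–121 → 69 bp
  122–201 → 80 bp
  202–227 → 26 bp
  228–244 → 17 bp
  245–250 then 1–52 → 6 + 52 = 58 bp
Sorted largest to smallest: 80, 69, 58, 26, 17 bp.

80, 69, 58, 26, 17 bp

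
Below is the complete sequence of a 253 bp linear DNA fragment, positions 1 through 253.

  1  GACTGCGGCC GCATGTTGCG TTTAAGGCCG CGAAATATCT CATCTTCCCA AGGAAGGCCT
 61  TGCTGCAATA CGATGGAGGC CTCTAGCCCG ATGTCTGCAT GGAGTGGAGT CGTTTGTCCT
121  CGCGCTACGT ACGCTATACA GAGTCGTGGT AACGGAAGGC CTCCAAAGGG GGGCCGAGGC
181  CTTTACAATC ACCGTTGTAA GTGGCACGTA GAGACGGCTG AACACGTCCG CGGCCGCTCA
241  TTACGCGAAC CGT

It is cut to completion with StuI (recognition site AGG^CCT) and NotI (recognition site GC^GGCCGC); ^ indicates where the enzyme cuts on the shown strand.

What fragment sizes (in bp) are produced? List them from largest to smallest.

80, 52, 51, 22, 22, 20, 6 bp

StuI sites (AGGCCT) start at positions 55, 77, 157, 177.
StuI cuts after base 3 of each site, so after positions 57, 79, 159, 179.
NotI sites (GCGGCCGC) start at positions 5, 230.
NotI cuts after base 2 of each site, so after positions 6, 231.
Combined cut positions: 6, 57, 79, 159, 179, 231.
Linear molecule, 6 cuts → 7 fragments:
  1–6 → 6 bp
  7–57 → 51 bp
  58–79 → 22 bp
  80–159 → 80 bp
  160–179 → 20 bp
  180–231 → 52 bp
  232–253 → 22 bp
Sorted largest to smallest: 80, 52, 51, 22, 22, 20, 6 bp.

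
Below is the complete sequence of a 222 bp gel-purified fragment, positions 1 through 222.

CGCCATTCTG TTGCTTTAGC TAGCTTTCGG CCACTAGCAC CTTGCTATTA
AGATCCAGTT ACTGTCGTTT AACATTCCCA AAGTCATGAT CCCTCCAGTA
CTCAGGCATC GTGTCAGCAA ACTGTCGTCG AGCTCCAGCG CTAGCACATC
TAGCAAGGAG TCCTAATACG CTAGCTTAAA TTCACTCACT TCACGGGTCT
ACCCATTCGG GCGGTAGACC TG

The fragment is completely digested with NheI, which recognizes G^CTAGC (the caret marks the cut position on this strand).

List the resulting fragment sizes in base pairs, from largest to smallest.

121, 52, 30, 19 bp

NheI sites (GCTAGC) start at positions 19, 140, 170.
NheI cuts after the first base of each site, so after positions 19, 140, 170.
Linear molecule, 3 cuts → 4 fragments:
  1–19 → 19 bp
  20–140 → 121 bp
  141–170 → 30 bp
  171–222 → 52 bp
Sorted largest to smallest: 121, 52, 30, 19 bp.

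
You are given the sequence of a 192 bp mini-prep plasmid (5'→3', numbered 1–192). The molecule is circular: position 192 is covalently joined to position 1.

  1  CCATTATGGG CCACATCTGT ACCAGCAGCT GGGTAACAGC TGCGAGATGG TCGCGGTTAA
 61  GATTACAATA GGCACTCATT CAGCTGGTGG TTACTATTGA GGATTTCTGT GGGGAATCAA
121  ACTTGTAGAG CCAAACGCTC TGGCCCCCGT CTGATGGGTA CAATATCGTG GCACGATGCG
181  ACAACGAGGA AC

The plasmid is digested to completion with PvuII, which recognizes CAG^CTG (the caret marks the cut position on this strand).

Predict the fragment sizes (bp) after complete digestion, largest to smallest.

137, 44, 11 bp

PvuII sites (CAGCTG) start at positions 26, 37, 81.
PvuII cuts after base 3 of each site, so after positions 28, 39, 83.
Circular molecule, 3 cuts → 3 fragments:
  29–39 → 11 bp
  40–83 → 44 bp
  84–192 then 1–28 → 109 + 28 = 137 bp
Sorted largest to smallest: 137, 44, 11 bp.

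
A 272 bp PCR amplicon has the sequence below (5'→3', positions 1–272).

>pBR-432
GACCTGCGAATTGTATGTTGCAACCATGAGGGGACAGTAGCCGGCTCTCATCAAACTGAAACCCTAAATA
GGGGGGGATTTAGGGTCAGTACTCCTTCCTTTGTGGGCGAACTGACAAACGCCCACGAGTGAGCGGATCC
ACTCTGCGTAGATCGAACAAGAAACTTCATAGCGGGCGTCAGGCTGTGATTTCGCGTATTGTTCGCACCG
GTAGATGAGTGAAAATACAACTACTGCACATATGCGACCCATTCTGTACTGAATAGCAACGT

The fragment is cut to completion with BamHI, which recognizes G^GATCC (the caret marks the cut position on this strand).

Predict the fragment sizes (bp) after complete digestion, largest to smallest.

The BamHI site (GGATCC) starts at position 135.
BamHI cuts after the first base of each site, so after position 135.
Linear molecule, 1 cut → 2 fragments:
  1–135 → 135 bp
  136–272 → 137 bp
Sorted largest to smallest: 137, 135 bp.

137, 135 bp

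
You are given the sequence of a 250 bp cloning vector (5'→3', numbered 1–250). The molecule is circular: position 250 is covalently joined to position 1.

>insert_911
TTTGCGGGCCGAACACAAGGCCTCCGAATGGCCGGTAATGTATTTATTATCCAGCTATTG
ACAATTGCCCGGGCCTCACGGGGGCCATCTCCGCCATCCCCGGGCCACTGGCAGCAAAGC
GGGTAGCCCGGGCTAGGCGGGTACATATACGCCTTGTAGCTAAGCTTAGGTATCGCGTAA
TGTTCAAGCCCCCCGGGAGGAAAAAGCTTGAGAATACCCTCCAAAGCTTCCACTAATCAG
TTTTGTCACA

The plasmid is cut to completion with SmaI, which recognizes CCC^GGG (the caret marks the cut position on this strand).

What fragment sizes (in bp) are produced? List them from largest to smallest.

126, 65, 31, 28 bp

SmaI sites (CCCGGG) start at positions 68, 99, 127, 192.
SmaI cuts after base 3 of each site, so after positions 70, 101, 129, 194.
Circular molecule, 4 cuts → 4 fragments:
  71–101 → 31 bp
  102–129 → 28 bp
  130–194 → 65 bp
  195–250 then 1–70 → 56 + 70 = 126 bp
Sorted largest to smallest: 126, 65, 31, 28 bp.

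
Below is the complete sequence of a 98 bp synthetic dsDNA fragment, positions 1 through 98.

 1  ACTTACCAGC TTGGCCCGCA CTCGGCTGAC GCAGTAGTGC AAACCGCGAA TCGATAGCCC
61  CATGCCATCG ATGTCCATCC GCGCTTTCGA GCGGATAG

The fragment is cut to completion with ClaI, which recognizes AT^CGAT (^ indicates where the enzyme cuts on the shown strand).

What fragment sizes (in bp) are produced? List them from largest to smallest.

ClaI sites (ATCGAT) start at positions 50, 67.
ClaI cuts after base 2 of each site, so after positions 51, 68.
Linear molecule, 2 cuts → 3 fragments:
  1–51 → 51 bp
  52–68 → 17 bp
  69–98 → 30 bp
Sorted largest to smallest: 51, 30, 17 bp.

51, 30, 17 bp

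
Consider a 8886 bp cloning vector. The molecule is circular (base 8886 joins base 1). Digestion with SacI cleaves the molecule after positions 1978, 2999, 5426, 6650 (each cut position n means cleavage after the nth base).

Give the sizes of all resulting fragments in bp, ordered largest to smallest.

4214, 2427, 1224, 1021 bp

Circular molecule, 4 cuts → 4 fragments:
  2999 − 1978 = 1021 bp
  5426 − 2999 = 2427 bp
  6650 − 5426 = 1224 bp
  wrap: 8886 − 6650 + 1978 = 4214 bp
Sorted largest to smallest: 4214, 2427, 1224, 1021 bp.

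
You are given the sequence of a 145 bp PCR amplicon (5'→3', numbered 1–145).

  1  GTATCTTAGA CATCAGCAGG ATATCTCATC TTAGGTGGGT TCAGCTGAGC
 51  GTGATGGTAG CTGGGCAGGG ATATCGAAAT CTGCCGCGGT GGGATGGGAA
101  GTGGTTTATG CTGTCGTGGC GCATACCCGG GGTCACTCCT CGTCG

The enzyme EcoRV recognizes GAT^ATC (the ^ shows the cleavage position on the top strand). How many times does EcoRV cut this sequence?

2

GATATC occurs starting at positions 20, 70.
EcoRV cuts at 2 sites.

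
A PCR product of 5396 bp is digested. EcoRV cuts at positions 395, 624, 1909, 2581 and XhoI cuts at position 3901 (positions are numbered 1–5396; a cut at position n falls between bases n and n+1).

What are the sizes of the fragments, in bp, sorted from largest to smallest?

1495, 1320, 1285, 672, 395, 229 bp

Combined cut positions (sorted): 395, 624, 1909, 2581, 3901.
Linear molecule, 5 cuts → 6 fragments:
  395 − 0 = 395 bp
  624 − 395 = 229 bp
  1909 − 624 = 1285 bp
  2581 − 1909 = 672 bp
  3901 − 2581 = 1320 bp
  5396 − 3901 = 1495 bp
Sorted largest to smallest: 1495, 1320, 1285, 672, 395, 229 bp.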